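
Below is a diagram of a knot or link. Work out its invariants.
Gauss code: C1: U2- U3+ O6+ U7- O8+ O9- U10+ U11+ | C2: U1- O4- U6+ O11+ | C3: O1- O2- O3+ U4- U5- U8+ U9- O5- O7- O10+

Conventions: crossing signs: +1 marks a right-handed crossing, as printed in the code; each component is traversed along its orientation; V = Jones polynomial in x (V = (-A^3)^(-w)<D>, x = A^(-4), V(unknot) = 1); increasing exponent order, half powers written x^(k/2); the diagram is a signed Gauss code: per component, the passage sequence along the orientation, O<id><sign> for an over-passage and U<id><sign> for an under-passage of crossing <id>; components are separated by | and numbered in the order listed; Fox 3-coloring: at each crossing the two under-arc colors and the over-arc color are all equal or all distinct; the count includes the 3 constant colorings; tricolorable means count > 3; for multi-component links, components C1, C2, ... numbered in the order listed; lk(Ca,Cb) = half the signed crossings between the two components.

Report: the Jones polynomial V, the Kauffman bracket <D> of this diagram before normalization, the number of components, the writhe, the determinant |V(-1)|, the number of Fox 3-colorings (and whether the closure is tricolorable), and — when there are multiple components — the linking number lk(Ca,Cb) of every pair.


Jones polynomial: V(x) = x^-2 + 2 + x^2
<D> = -A^-11 - 2A^-3 - A^5; writhe -1
components 3, writhe -1 (11 crossings)
linking number lk(C1,C2) = +1
lk(C1,C3): 0
lk(C2,C3) = -1
3-colorings: 3 of 3^11, det 4 — not tricolorable
note: span 4 respects span(V) <= c + mu - 1 = 13 for this 3-component diagram


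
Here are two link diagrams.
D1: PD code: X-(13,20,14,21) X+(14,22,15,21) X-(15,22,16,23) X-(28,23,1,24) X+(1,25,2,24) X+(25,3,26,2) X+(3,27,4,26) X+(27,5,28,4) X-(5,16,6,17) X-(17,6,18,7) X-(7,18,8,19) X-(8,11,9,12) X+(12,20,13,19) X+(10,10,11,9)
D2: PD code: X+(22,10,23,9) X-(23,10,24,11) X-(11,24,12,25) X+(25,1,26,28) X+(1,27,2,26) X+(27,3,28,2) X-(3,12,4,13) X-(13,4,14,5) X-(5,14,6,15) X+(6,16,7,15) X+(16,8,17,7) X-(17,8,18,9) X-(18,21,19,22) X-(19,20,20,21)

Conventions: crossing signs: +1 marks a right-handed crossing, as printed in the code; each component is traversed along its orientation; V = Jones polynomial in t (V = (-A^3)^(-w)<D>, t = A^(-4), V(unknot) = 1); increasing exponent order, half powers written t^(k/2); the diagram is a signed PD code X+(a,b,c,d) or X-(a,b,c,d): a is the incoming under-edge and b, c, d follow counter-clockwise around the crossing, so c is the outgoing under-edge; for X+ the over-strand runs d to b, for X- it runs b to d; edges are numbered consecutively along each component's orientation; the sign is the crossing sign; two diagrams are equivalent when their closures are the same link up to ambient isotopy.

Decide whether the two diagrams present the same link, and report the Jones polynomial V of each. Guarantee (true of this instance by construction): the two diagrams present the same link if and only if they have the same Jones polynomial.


equivalent: yes
V(D1) = -t^-3 + t^-2 - t^-1 + 3 - t + t^2 - t^3  (w 0, c 14, <D> = -A^-12 + A^-8 - A^-4 + 3 - A^4 + A^8 - A^12)
D2 (bracket -A^-18 + A^-14 - A^-10 + 3A^-6 - A^-2 + A^2 - A^6; 14 crossings at w = -2): V = -t^-3 + t^-2 - t^-1 + 3 - t + t^2 - t^3
why: from 14 to 14 crossings by R-moves: one link, two diagrams


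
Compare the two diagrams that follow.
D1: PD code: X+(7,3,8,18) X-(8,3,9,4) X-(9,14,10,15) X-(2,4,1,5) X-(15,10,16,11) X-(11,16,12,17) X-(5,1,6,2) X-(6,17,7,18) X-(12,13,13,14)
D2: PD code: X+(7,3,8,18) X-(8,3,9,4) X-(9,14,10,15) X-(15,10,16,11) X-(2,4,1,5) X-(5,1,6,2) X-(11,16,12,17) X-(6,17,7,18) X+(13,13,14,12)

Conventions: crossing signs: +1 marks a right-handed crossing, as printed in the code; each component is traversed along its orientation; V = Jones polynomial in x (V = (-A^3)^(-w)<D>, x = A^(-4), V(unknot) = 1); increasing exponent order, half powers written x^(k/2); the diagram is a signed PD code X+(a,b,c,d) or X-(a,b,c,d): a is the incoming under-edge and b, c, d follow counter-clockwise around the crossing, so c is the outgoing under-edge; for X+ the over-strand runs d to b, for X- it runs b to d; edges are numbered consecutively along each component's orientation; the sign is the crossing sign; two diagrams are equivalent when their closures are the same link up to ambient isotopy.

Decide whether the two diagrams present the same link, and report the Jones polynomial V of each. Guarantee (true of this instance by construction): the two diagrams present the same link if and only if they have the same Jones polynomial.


same link: yes
V(D1) = x^(-13/2) - x^(-11/2) + x^(-9/2) - 2x^(-7/2) - x^(-3/2)  [9 crossings, <D> = A^-15 + 2A^-7 - A^-3 + A - A^5, w = -7]
V(D2) = x^(-13/2) - x^(-11/2) + x^(-9/2) - 2x^(-7/2) - x^(-3/2)  (w -5, c 9, <D> = A^-9 + 2A^-1 - A^3 + A^7 - A^11)
note: all 2 diagrams share one V(x), hence one class


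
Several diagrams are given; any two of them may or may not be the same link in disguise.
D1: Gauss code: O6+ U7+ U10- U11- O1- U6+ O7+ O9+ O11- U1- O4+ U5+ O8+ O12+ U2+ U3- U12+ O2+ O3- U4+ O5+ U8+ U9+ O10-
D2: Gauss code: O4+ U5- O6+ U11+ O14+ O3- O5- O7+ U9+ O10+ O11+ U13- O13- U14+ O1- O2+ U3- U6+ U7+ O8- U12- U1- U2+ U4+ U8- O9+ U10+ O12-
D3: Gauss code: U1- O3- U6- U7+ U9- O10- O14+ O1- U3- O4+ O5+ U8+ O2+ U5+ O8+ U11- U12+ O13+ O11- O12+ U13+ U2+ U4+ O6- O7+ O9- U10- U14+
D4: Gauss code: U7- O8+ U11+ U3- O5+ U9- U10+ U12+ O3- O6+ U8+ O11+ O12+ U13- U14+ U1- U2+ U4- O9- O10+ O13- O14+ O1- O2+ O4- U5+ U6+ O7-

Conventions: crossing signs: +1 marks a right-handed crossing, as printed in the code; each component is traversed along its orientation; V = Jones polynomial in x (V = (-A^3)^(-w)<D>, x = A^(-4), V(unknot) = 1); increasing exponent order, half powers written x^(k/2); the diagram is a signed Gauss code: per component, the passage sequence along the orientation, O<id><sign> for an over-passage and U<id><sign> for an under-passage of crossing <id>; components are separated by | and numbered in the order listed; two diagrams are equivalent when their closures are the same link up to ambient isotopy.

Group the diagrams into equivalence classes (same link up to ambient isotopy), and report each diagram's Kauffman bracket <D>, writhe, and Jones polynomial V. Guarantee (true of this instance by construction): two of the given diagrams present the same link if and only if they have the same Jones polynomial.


equivalence classes: {D1} | {D2, D4} | {D3}
D1 (bracket -A^-12 + 2A^-8 - 2A^-4 + 3 - 3A^4 + 2A^8 - A^12 + A^16; 12 crossings at w = +4): V = x^-1 - 1 + 2x - 3x^2 + 3x^3 - 2x^4 + 2x^5 - x^6
V(D2) = x - x^2 + 2x^3 - x^4 + x^5 - x^6  [14 crossings, <D> = -A^-18 + A^-14 - A^-10 + 2A^-6 - A^-2 + A^2, w = +2]
V(D3) = -x^-3 + x^-2 - x^-1 + 3 - x + x^2 - x^3  (w +2, c 14, <D> = -A^-6 + A^-2 - A^2 + 3A^6 - A^10 + A^14 - A^18)
V(D4) = x - x^2 + 2x^3 - x^4 + x^5 - x^6  (w +2, c 14, <D> = -A^-18 + A^-14 - A^-10 + 2A^-6 - A^-2 + A^2)
key observation: 3 values of V(x) split the 4 diagrams


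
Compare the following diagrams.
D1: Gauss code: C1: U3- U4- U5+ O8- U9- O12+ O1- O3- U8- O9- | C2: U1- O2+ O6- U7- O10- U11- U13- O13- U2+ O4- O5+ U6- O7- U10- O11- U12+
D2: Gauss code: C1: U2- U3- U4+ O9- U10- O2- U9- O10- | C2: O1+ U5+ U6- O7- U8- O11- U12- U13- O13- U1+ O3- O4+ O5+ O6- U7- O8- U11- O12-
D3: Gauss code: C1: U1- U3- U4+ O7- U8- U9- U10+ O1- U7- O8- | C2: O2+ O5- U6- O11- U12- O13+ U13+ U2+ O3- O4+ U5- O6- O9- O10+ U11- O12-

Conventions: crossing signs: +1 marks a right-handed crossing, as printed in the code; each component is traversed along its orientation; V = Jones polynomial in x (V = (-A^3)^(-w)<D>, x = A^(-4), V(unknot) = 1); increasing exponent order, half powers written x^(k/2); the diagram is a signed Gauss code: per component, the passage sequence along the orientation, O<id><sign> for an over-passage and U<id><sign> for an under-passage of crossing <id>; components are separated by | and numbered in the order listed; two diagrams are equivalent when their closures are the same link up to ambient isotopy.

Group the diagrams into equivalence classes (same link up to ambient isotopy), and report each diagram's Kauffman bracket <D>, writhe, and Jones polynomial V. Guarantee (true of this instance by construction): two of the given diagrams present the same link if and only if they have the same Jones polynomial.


equivalence classes: {D1, D2, D3}
D1 (bracket A^-15 + A^-11 + 2A^-7 - A - A^5 - A^9 + A^13; 13 crossings at w = -7): V = -x^(-17/2) + x^(-15/2) + x^(-13/2) + x^(-11/2) - 2x^(-7/2) - x^(-5/2) - x^(-3/2)
V(D2) = -x^(-17/2) + x^(-15/2) + x^(-13/2) + x^(-11/2) - 2x^(-7/2) - x^(-5/2) - x^(-3/2)  (w -7, c 13, <D> = A^-15 + A^-11 + 2A^-7 - A - A^5 - A^9 + A^13)
D3 (bracket A^-9 + A^-5 + 2A^-1 - A^7 - A^11 - A^15 + A^19; 13 crossings at w = -5): V = -x^(-17/2) + x^(-15/2) + x^(-13/2) + x^(-11/2) - 2x^(-7/2) - x^(-5/2) - x^(-3/2)
key observation: all 3 diagrams share one V(x), hence one class


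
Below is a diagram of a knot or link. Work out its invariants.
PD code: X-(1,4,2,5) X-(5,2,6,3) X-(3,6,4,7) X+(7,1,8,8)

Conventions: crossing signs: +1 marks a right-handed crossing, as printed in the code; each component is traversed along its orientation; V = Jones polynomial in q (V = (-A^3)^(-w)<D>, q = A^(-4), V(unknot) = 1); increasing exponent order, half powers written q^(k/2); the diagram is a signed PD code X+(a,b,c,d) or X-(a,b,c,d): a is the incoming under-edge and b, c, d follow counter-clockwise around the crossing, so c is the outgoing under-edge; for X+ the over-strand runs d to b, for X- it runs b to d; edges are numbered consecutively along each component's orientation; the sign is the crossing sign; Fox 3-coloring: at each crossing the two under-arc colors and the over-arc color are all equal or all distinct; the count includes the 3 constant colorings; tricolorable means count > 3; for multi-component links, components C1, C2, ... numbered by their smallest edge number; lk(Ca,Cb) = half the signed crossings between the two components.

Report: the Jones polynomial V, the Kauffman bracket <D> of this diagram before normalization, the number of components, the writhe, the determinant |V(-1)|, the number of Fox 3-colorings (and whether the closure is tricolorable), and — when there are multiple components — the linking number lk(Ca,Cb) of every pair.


V(q) = -q^-4 + q^-3 + q^-1
bracket: A^-2 + A^6 - A^10, w = -2
1 component, writhe -2, over 4 crossings
det 3, colorings 9 of 3^4 — tricolorable
observation: det 3 = |V(-1)|; divisible by 3, so tricolorable


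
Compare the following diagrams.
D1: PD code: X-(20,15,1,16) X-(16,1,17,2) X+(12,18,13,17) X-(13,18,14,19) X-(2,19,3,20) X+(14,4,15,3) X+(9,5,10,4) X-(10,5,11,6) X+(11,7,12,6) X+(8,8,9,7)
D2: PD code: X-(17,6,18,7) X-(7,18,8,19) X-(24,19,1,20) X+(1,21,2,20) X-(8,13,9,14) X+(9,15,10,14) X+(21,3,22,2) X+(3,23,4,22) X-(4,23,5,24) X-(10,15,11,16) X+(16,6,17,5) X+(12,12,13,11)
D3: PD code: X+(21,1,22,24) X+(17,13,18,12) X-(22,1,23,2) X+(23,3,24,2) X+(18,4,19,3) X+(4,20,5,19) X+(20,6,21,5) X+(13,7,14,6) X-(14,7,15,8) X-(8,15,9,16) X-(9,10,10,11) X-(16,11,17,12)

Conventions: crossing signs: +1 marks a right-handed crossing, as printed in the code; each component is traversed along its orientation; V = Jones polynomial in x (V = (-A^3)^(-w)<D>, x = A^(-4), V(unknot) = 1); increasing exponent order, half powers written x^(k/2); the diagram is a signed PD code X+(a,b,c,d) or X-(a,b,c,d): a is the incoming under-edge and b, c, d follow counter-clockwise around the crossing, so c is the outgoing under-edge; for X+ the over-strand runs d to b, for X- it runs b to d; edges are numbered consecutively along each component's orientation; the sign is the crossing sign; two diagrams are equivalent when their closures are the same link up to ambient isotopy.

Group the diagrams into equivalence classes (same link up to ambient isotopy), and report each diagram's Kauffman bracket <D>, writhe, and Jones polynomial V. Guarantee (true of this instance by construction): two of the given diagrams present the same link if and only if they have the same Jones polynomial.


classes: {D1} | {D2} | {D3}
V(D1) = -x^-4 + x^-3 + x^-1  [10 crossings, <D> = A^4 + A^12 - A^16, w = 0]
D2 (bracket 1; 12 crossings at w = 0): V = 1
V(D3) = x + x^3 - x^4  (w +2, c 12, <D> = -A^-10 + A^-6 + A^2)
insight: 3 classes among 3 diagrams; unequal V(x) rules out equality


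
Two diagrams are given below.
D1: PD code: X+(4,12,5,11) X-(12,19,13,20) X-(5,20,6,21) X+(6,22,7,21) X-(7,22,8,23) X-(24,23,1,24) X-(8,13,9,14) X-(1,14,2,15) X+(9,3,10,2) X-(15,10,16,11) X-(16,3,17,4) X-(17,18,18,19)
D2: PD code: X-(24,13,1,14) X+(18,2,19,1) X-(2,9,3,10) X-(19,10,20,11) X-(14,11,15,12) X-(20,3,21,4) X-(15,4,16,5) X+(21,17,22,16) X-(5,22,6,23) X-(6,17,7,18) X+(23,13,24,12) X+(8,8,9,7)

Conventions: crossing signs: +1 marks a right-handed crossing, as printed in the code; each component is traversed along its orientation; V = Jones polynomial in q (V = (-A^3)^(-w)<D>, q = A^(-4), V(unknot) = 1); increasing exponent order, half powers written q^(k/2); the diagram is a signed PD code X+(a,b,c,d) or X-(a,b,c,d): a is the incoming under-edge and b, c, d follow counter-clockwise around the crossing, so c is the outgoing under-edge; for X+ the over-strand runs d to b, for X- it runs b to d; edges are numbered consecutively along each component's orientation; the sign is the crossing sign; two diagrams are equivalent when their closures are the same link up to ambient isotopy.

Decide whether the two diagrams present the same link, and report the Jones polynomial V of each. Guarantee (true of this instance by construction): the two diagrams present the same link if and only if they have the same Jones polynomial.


same link: yes
V(D1) = -q^-6 + q^-5 - q^-4 + 2q^-3 - q^-2 + q^-1  [12 crossings, <D> = A^-14 - A^-10 + 2A^-6 - A^-2 + A^2 - A^6, w = -6]
D2 (bracket A^-8 - A^-4 + 2 - A^4 + A^8 - A^12; 12 crossings at w = -4): V = -q^-6 + q^-5 - q^-4 + 2q^-3 - q^-2 + q^-1
note: all 2 diagrams share one V(q), hence one class


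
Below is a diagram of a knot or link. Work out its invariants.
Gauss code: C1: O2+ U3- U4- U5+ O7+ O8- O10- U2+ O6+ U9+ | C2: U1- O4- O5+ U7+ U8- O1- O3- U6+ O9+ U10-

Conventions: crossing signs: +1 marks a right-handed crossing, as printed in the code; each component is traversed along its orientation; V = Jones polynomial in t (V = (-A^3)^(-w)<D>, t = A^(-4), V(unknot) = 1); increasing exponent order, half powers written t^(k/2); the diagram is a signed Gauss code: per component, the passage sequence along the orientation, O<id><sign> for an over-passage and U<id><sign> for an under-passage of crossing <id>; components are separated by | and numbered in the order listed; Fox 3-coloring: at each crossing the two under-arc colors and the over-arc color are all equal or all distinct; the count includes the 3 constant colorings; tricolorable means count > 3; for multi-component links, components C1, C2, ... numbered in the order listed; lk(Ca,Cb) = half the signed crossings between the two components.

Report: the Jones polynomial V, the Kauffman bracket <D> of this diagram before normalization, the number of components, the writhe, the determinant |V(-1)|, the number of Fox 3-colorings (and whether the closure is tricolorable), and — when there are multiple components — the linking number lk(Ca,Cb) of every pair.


Jones polynomial: V(t) = -t^(-3/2) + t^(-1/2) - 2t^(1/2) + t^(3/2) - 2t^(5/2) + t^(7/2)
<D> = A^-14 - 2A^-10 + A^-6 - 2A^-2 + A^2 - A^6; writhe 0
components 2, writhe 0 (10 crossings)
linking number lk(C1,C2) = 0
3-colorings: 3 of 3^10, det 8 — not tricolorable
note: |V(-1)| = 8: so not tricolorable, since 3 does not divide 8


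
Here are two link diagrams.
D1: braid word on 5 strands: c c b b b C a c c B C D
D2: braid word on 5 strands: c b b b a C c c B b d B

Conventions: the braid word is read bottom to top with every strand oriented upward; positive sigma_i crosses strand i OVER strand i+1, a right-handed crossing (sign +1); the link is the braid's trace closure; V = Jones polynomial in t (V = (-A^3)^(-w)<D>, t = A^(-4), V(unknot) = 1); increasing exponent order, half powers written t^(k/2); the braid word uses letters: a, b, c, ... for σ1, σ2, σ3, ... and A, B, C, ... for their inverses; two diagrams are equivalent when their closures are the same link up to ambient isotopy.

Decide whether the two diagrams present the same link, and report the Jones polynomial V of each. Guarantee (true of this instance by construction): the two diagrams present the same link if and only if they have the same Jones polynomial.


equivalent: yes
D1 (bracket -A^-12 + A^-8 - A^-4 + 2 - A^4 + A^8; 12 crossings at w = +4): V = t - t^2 + 2t^3 - t^4 + t^5 - t^6
D2 (bracket -A^-6 + A^-2 - A^2 + 2A^6 - A^10 + A^14; 12 crossings at w = +6): V = t - t^2 + 2t^3 - t^4 + t^5 - t^6
key observation: all 2 diagrams share one V(t), hence one class


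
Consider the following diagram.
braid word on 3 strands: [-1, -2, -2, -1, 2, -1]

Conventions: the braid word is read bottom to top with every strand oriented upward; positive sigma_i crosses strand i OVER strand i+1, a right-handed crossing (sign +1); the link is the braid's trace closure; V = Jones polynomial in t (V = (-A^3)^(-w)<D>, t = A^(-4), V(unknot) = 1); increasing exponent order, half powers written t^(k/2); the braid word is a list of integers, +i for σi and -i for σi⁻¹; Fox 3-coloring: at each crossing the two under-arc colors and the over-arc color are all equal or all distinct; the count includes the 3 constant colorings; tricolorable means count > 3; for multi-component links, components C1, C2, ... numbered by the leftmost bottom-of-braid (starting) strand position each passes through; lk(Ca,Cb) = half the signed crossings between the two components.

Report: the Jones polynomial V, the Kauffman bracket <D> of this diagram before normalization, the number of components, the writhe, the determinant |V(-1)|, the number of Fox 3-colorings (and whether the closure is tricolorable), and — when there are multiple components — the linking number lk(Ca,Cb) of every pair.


Jones polynomial: V(t) = -t^-6 + t^-5 - t^-4 + 2t^-3 - t^-2 + t^-1
<D> = A^-8 - A^-4 + 2 - A^4 + A^8 - A^12; writhe -4
components 1, writhe -4 (6 crossings)
3-colorings: 3 of 3^6, det 7 — not tricolorable
note: V spans 5 powers of t: at least 5 crossings in any diagram


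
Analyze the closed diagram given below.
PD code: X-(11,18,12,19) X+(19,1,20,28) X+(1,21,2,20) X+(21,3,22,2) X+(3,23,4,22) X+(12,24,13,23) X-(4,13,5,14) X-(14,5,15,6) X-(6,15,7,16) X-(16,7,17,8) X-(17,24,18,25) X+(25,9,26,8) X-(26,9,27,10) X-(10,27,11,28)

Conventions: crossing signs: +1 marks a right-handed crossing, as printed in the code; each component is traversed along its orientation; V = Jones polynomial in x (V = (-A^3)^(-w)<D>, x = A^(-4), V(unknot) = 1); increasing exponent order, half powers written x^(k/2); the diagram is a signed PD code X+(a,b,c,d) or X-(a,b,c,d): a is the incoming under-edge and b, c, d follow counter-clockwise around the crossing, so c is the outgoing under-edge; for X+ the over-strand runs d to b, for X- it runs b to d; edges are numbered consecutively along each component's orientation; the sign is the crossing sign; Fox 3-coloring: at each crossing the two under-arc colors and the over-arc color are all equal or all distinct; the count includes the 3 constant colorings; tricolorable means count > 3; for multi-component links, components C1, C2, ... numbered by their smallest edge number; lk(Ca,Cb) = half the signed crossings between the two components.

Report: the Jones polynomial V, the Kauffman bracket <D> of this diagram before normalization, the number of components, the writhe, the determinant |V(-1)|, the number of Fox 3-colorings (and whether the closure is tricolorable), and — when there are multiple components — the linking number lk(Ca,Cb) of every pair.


Jones polynomial: V(x) = -x^-6 + x^-5 - 2x^-4 + 3x^-3 - 2x^-2 + 3x^-1 - 1 + x - x^2
<D> = -A^-14 + A^-10 - A^-6 + 3A^-2 - 2A^2 + 3A^6 - 2A^10 + A^14 - A^18; writhe -2
components 1, writhe -2 (14 crossings)
3-colorings: 9 of 3^14, det 15 — tricolorable
note: |V(-1)| = 15: so tricolorable, since 3 divides 15


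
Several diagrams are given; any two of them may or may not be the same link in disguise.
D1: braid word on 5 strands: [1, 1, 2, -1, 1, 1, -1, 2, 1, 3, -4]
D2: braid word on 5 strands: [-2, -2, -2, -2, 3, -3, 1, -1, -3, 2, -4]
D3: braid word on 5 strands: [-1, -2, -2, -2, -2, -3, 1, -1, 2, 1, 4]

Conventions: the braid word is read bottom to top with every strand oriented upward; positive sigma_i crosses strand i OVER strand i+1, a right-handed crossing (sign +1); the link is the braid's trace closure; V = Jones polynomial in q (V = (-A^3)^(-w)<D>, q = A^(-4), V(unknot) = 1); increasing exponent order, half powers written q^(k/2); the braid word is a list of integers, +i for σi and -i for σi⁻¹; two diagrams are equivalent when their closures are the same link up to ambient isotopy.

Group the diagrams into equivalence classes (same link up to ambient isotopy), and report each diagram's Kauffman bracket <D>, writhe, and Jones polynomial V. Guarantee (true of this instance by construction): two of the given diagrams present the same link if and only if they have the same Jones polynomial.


grouping into links: {D1} | {D2, D3}
V(D1) = -q^(3/2) - 2q^(7/2) + q^(9/2) - q^(11/2) + q^(13/2)  (w +5, c 11, <D> = -A^-11 + A^-7 - A^-3 + 2A + A^9)
V(D2) = q^(-9/2) - q^(-5/2) - q^(-3/2) - q^(-1/2)  [11 crossings, <D> = A^-13 + A^-9 + A^-5 - A^3, w = -5]
V(D3) = q^(-9/2) - q^(-5/2) - q^(-3/2) - q^(-1/2)  (w -3, c 11, <D> = A^-7 + A^-3 + A - A^9)
key observation: 2 classes among 3 diagrams; unequal V(q) rules out equality


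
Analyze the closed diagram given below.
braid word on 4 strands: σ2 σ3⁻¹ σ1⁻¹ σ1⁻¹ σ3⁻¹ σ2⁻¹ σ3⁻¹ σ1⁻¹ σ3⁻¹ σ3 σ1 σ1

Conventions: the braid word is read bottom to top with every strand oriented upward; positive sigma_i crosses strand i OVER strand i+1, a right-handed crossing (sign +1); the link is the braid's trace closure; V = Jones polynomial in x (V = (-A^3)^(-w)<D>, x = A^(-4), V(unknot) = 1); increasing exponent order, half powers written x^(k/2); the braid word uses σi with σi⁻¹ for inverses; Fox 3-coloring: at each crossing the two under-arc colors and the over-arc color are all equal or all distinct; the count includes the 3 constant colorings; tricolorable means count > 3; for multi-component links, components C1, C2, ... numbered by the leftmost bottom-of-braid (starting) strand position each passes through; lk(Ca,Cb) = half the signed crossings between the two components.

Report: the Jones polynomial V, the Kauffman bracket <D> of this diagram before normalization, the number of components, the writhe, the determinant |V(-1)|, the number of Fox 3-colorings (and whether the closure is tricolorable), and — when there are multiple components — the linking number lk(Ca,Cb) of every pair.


Jones polynomial: V(x) = -x^(-11/2) + x^(-9/2) - x^(-7/2) - x^(-3/2)
<D> = -A^-6 - A^2 + A^6 - A^10; writhe -4
components 2, writhe -4 (12 crossings)
linking number lk(C1,C2) = -2
3-colorings: 3 of 3^12, det 4 — not tricolorable
note: the span of V is 4, within the link bound 12 + 2 - 1


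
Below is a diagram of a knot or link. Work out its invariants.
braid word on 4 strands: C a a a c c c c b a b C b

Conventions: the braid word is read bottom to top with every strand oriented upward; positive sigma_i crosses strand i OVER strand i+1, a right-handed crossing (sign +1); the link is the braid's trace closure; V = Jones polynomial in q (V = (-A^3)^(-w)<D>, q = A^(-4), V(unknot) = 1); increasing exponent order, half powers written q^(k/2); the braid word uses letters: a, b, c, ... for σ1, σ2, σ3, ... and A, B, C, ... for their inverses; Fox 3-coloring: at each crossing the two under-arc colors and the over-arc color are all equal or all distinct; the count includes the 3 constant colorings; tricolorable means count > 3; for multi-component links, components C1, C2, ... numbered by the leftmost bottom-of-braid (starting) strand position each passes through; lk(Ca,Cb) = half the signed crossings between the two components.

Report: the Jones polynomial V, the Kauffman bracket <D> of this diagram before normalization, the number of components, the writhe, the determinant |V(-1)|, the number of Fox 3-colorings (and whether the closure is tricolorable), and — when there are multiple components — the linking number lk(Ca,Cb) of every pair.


Jones polynomial: V(q) = q^3 - q^4 + 3q^5 - 3q^6 + 4q^7 - 5q^8 + 4q^9 - 3q^10 + 2q^11 - q^12
<D> = A^-21 - 2A^-17 + 3A^-13 - 4A^-9 + 5A^-5 - 4A^-1 + 3A^3 - 3A^7 + A^11 - A^15; writhe +9
components 1, writhe +9 (13 crossings)
3-colorings: 9 of 3^13, det 27 — tricolorable
note: w = +9 shifts under R1 moves; the (-A^3)^(-9) factor cancels that in V


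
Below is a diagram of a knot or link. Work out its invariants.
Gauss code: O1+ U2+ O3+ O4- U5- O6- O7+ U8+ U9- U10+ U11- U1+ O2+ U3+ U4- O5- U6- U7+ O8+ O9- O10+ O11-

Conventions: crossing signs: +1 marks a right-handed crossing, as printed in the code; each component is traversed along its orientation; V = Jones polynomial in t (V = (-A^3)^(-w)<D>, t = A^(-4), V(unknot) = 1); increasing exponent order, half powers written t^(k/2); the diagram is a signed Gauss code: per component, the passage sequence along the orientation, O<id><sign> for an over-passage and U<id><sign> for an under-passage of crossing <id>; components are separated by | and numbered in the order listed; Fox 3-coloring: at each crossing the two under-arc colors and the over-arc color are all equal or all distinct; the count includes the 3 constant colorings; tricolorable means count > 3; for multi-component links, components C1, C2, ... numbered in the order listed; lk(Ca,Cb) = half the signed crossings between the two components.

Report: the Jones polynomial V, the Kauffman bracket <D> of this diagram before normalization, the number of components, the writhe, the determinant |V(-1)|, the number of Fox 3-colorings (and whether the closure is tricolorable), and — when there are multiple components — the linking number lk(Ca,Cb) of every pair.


V(t) = 1
bracket: -A^3, w = +1
1 component, writhe +1, over 11 crossings
det 1, colorings 3 of 3^11 — not tricolorable
observation: w = +1 shifts under R1 moves; the (-A^3)^(-1) factor cancels that in V


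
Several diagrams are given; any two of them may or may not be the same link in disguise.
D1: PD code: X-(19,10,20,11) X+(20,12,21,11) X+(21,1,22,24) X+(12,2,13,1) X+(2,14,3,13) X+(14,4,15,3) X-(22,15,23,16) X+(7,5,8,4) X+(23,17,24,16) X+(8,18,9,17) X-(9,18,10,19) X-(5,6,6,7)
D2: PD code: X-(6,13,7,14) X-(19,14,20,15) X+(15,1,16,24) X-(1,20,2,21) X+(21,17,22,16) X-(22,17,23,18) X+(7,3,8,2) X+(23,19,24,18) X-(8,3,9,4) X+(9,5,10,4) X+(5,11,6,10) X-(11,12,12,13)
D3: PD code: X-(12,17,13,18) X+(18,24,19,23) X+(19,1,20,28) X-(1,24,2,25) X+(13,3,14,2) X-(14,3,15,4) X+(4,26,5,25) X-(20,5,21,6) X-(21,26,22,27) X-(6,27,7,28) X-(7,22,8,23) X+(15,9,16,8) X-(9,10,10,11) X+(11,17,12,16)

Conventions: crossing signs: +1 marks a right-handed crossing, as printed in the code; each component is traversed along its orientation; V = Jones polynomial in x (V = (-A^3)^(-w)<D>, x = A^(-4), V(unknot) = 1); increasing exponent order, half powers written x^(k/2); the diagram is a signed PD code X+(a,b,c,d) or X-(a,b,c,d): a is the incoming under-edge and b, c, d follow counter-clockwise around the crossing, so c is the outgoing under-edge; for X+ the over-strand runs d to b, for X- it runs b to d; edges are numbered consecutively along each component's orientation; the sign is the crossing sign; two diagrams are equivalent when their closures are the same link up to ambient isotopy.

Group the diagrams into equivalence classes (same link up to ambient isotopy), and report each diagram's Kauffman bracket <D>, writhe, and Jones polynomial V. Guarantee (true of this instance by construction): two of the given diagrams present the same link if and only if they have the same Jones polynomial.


equivalence classes: {D1} | {D2} | {D3}
D1 (bracket -A^-4 + 1 + A^8; 12 crossings at w = +4): V = x + x^3 - x^4
V(D2) = x^-2 - x^-1 + 1 - x + x^2  (w 0, c 12, <D> = A^-8 - A^-4 + 1 - A^4 + A^8)
V(D3) = 1  [14 crossings, <D> = A^-6, w = -2]
key observation: V(x) takes 3 values over 3 diagrams, fixing the grouping


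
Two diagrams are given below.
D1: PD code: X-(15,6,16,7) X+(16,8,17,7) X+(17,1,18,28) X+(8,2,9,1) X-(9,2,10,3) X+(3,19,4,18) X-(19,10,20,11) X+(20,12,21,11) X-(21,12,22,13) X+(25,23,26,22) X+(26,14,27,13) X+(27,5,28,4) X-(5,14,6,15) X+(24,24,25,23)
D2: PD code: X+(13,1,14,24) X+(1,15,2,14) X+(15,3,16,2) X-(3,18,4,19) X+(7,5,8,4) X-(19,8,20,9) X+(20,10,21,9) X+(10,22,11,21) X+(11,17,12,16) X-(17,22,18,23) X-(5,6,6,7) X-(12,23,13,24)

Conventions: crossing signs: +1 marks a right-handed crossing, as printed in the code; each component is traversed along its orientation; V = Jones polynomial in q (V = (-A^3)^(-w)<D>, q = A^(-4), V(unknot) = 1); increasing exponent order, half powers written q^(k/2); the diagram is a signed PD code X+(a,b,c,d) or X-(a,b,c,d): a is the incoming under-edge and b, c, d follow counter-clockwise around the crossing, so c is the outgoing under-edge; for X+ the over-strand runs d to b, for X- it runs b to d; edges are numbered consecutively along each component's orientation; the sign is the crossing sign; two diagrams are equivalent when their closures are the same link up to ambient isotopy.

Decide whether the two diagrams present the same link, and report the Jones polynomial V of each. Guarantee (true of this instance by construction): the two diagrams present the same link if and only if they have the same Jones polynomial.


equivalent: yes
D1 (bracket -A^-4 + 1 + A^8; 14 crossings at w = +4): V = q + q^3 - q^4
V(D2) = q + q^3 - q^4  (w +2, c 12, <D> = -A^-10 + A^-6 + A^2)
key observation: all 2 diagrams share one V(q), hence one class


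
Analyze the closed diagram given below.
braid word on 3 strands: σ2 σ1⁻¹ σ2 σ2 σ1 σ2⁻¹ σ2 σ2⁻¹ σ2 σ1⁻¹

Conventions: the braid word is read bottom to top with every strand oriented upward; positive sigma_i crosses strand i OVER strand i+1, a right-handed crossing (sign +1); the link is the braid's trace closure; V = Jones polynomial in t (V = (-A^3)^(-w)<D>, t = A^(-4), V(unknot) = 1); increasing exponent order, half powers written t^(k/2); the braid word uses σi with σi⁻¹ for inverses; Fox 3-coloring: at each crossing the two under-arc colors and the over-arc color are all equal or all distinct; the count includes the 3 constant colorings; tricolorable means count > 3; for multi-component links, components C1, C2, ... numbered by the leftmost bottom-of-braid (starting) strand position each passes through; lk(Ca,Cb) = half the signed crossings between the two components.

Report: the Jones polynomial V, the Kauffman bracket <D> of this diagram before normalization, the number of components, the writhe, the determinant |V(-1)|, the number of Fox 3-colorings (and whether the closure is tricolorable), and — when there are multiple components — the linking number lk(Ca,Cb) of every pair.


Jones polynomial: V(t) = t + t^3 - t^4
<D> = -A^-10 + A^-6 + A^2; writhe +2
components 1, writhe +2 (10 crossings)
3-colorings: 9 of 3^10, det 3 — tricolorable
note: inverse pairs cancel, leaving σ2 σ1⁻¹ σ2 σ2


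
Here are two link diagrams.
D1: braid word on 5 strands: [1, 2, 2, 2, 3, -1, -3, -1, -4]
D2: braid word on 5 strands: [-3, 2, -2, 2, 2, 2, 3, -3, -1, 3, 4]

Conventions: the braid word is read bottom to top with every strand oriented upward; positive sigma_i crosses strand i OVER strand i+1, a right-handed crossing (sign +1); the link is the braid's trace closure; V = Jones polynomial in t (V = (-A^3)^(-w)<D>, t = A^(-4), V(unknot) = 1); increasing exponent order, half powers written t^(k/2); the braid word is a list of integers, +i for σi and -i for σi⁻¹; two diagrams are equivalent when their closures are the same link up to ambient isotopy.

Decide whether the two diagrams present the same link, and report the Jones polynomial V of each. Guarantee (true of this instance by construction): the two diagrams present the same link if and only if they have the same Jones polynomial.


equivalent: yes
V(D1) = -t^(1/2) - t^(3/2) - t^(5/2) + t^(9/2)  (w +1, c 9, <D> = -A^-15 + A^-7 + A^-3 + A)
V(D2) = -t^(1/2) - t^(3/2) - t^(5/2) + t^(9/2)  [11 crossings, <D> = -A^-9 + A^-1 + A^3 + A^7, w = +3]
key observation: all 2 diagrams share one V(t), hence one class


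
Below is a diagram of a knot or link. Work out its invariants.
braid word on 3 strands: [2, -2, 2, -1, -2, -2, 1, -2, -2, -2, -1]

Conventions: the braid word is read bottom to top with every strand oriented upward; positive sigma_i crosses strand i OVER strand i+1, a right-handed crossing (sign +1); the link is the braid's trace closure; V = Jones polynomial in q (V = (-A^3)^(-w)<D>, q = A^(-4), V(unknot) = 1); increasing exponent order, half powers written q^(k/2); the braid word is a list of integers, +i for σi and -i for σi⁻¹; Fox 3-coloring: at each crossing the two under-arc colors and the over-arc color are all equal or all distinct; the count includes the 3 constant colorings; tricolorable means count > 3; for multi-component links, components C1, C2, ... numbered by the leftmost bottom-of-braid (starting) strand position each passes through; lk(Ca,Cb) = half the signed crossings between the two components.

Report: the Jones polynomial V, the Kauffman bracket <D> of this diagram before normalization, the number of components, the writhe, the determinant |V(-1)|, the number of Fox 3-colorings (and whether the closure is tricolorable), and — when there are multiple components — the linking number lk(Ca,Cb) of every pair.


V(q) = q^(-17/2) - 2q^(-15/2) + 3q^(-13/2) - 4q^(-11/2) + 4q^(-9/2) - 4q^(-7/2) + 2q^(-5/2) - 2q^(-3/2)
bracket: 2A^-9 - 2A^-5 + 4A^-1 - 4A^3 + 4A^7 - 3A^11 + 2A^15 - A^19, w = -5
2 components, writhe -5, over 11 crossings
lk(C1,C2) = -1
det 22, colorings 3 of 3^11 — not tricolorable
observation: span 7 respects span(V) <= c + mu - 1 = 12 for this 2-component diagram


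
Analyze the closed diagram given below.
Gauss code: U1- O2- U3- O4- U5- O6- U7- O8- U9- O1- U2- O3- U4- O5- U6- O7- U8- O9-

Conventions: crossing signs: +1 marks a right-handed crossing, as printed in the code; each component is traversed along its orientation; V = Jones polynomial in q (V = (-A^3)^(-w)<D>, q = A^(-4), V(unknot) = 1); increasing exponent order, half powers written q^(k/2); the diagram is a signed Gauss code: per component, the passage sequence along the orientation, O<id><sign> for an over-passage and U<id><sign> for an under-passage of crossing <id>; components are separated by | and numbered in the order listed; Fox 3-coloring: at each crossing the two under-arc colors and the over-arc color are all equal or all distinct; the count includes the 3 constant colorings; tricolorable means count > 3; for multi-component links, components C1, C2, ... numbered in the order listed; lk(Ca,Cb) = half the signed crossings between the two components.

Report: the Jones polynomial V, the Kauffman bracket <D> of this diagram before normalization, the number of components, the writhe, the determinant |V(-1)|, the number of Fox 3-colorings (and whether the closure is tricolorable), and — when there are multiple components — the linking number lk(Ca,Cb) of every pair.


Jones polynomial: V(q) = -q^-13 + q^-12 - q^-11 + q^-10 - q^-9 + q^-8 - q^-7 + q^-6 + q^-4
<D> = -A^-11 - A^-3 + A - A^5 + A^9 - A^13 + A^17 - A^21 + A^25; writhe -9
components 1, writhe -9 (9 crossings)
3-colorings: 9 of 3^9, det 9 — tricolorable
note: w = -9 (over 9 crossings) is diagram-only; (-A^3)^(9) removes it from V


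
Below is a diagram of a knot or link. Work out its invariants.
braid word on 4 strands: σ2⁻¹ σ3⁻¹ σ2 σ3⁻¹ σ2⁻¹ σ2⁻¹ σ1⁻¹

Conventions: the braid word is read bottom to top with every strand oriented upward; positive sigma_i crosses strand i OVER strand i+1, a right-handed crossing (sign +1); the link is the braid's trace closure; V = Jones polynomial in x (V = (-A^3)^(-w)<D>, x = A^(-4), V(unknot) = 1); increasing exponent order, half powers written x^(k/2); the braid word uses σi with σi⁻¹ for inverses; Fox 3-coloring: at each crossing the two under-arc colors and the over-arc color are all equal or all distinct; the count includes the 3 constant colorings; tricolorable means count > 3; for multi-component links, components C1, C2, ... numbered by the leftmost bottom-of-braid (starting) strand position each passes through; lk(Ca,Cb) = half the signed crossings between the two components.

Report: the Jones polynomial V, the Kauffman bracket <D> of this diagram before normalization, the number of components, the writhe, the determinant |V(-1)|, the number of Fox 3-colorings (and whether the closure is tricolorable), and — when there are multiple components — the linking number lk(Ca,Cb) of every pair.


V = -x^-6 + x^-5 - x^-4 + 2x^-3 - x^-2 + x^-1
<D> = -A^-11 + A^-7 - 2A^-3 + A - A^5 + A^9 (w = -5)
1 component over 7 crossings, w = -5
3 Fox colorings among 3^7, |V(-1)| = 7: not tricolorable
why: V spans 5 powers of x: at least 5 crossings in any diagram


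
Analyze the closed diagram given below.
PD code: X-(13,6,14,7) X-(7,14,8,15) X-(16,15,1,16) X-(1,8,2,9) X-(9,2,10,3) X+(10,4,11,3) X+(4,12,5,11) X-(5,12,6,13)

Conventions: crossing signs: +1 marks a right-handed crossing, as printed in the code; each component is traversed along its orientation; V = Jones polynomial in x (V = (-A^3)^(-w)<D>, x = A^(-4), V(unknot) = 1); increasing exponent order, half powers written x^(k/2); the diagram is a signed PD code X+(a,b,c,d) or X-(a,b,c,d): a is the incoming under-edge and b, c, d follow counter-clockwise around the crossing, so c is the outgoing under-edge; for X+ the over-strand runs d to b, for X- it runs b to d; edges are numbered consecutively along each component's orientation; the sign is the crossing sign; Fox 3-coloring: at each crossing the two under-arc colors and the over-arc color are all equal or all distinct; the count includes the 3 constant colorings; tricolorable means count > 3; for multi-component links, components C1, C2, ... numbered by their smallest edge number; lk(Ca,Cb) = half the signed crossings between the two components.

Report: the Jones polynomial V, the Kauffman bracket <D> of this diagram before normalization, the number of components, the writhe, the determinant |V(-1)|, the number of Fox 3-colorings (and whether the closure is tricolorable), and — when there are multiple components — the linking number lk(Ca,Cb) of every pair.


V = -x^-4 + x^-3 + x^-1
<D> = A^-8 + 1 - A^4 (w = -4)
1 component over 8 crossings, w = -4
9 Fox colorings among 3^8, |V(-1)| = 3: tricolorable
why: det 3 = |V(-1)|; divisible by 3, so tricolorable


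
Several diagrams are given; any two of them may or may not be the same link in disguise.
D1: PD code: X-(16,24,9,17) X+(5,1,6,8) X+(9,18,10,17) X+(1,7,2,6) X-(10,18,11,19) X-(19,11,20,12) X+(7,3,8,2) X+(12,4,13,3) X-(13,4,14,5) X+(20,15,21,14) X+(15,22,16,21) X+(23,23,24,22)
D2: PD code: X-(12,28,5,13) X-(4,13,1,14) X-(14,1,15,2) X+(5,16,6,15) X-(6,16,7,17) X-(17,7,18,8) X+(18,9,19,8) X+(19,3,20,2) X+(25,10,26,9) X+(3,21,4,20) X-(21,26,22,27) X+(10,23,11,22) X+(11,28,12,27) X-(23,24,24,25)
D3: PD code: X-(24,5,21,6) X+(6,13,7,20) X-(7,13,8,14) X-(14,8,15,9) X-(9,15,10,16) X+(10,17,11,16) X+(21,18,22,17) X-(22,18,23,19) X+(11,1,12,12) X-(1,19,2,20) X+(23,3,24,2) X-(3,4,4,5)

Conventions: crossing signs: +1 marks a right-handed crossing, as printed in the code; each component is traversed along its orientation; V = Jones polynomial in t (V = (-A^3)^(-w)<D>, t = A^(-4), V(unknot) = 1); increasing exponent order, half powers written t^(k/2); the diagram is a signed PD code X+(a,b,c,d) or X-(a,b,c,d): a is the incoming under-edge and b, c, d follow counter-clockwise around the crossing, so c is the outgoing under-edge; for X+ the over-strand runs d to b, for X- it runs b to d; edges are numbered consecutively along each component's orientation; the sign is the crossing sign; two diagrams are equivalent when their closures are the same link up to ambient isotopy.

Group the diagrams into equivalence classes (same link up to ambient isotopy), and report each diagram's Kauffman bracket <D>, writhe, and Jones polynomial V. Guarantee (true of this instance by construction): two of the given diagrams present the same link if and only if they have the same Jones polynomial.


grouping into links: {D1} | {D2} | {D3}
V(D1) = 1 + 2t + 2t^2 + t^3 - t^4 - t^5  (w +4, c 12, <D> = -A^-8 - A^-4 + 1 + 2A^4 + 2A^8 + A^12)
V(D2) = 1 + t + t^2 + t^3  (w 0, c 14, <D> = A^-12 + A^-8 + A^-4 + 1)
D3 (bracket A^-6 + A^-2 + A^2 + A^6; 12 crossings at w = -2): V = t^-3 + t^-2 + t^-1 + 1
why: V(t) takes 3 values over 3 diagrams, fixing the grouping
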